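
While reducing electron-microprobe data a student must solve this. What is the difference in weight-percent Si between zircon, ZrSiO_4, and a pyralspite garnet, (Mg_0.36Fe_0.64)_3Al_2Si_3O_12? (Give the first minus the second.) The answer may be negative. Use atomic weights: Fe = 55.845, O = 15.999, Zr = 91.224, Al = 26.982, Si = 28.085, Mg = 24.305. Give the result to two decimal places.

-2.85 percentage points

Si in ZrSiO_4: molar mass 183.305 g/mol; 1×28.085 = 28.085 g → 15.32 wt%.
Si in (Mg_0.36Fe_0.64)_3Al_2Si_3O_12: molar mass 463.679 g/mol; 3×28.085 = 84.255 g → 18.17 wt%.
Difference = 15.32 − 18.17 = -2.85 percentage points.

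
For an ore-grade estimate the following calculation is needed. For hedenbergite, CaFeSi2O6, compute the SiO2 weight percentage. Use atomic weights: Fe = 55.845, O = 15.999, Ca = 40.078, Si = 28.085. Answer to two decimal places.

Molar mass of CaFeSi2O6 = 1*40.078 + 1*55.845 + 2*28.085 + 6*15.999 = 248.087 g/mol.
Each formula unit contains 2 Si, equivalent to 2/1 = 2.0000 mol SiO2.
M(SiO2) = 1×28.085 + 2×15.999 = 60.083 g/mol.
Mass of SiO2 per formula unit = 2.0000 × 60.083 = 120.166 g.
SiO2 wt% = 120.166 / 248.087 × 100 = 48.44%.

48.44 wt%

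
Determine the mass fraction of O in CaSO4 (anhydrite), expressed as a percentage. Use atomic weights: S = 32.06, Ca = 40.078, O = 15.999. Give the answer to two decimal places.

47.01 mass %

M(CaSO4) = 136.134 g/mol.
O contributes 4 × 15.999 = 63.996 g per mole.
63.996/136.134 = 0.4701 → 47.01%.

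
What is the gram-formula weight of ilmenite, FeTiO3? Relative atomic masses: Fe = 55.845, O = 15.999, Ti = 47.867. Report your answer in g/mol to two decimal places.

Fe: 1 × 55.845 = 55.8450
Ti: 1 × 47.867 = 47.8670
O: 3 × 15.999 = 47.9970
Summing the contributions gives the formula mass.

151.71 g/mol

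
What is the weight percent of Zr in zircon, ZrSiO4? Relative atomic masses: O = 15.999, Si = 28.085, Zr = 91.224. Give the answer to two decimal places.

49.77 wt%

Formula mass = 1*91.224 + 1*28.085 + 4*15.999 = 183.305 g/mol, of which 91.224 g is Zr.
So Zr makes up 91.224/183.305 = 0.4977 of the mass, i.e. 49.77%.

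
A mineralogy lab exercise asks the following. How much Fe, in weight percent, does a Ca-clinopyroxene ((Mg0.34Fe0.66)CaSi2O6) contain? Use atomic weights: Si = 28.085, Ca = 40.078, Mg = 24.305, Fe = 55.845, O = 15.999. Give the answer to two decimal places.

Molar mass of (Mg0.34Fe0.66)CaSi2O6: 0.34·24.305 + 0.66·55.845 + 1·40.078 + 2·28.085 + 6·15.999 = 237.363 g/mol.
Mass of Fe per formula unit: 0.66 × 55.845 = 36.858 g.
Weight fraction Fe = 36.858 / 237.363 = 0.1553.

15.53 weight percent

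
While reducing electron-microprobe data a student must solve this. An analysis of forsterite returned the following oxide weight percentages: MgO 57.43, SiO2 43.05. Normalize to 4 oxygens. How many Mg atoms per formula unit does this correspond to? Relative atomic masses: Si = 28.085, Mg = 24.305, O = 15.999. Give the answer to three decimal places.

1.994 Mg apfu

57.43 wt% MgO ÷ 40.304 g/mol = 1.42492 mol, giving 1.42492 Mg and 1.42492 O.
43.05 wt% SiO2 ÷ 60.083 g/mol = 0.71651 mol, giving 0.71651 Si and 1.43302 O.
Oxygen sums to 2.85794; scaling by 4/2.85794 = 1.39961 puts the formula on 4 O.
Mg: 1.42492 × 1.39961 = 1.994 atoms per formula unit.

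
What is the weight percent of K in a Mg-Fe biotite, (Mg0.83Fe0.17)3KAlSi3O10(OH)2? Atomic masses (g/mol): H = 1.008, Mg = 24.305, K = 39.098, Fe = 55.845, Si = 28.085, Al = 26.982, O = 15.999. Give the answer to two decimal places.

M((Mg0.83Fe0.17)3KAlSi3O10(OH)2) = 433.339 g/mol.
K contributes 1 × 39.098 = 39.098 g per mole.
39.098/433.339 = 0.0902 → 9.02%.

9.02 wt%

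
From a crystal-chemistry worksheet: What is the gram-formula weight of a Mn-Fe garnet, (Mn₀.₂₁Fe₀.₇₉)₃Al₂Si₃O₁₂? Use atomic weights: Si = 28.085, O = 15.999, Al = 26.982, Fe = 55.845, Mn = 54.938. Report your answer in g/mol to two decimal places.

M = 0.63(54.938) + 2.37(55.845) + 2(26.982) + 3(28.085) + 12(15.999)

497.17 g/mol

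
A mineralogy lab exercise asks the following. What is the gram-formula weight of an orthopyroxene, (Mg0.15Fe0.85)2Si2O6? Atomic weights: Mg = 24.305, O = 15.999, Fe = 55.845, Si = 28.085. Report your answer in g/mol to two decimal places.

The formula mass is the sum 0.30×24.305 + 1.70×55.845 + 2×28.085 + 6×15.999.

254.39 g/mol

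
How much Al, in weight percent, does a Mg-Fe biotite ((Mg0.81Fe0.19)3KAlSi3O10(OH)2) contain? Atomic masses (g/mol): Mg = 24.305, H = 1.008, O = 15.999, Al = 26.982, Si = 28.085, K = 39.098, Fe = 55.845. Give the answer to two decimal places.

Molar mass of (Mg0.81Fe0.19)3KAlSi3O10(OH)2: 2.43*24.305 + 0.57*55.845 + 1*39.098 + 1*26.982 + 3*28.085 + 12*15.999 + 2*1.008 = 435.232 g/mol.
Mass of Al per formula unit: 1 × 26.982 = 26.982 g.
Weight fraction Al = 26.982 / 435.232 = 0.0620.

6.20 weight percent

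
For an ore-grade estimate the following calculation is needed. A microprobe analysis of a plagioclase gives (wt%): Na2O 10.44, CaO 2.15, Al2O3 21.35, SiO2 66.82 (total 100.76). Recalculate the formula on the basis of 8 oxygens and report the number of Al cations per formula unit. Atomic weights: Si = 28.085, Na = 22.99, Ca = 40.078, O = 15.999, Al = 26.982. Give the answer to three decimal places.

1.095 Al apfu

Na2O: 10.44/61.979 = 0.16844 mol → 0.33688 mol Na, 0.16844 mol O.
CaO: 2.15/56.077 = 0.03834 mol → 0.03834 mol Ca, 0.03834 mol O.
Al2O3: 21.35/101.961 = 0.20939 mol → 0.41878 mol Al, 0.62817 mol O.
SiO2: 66.82/60.083 = 1.11213 mol → 1.11213 mol Si, 2.22426 mol O.
Total oxygen = 3.05921 mol. Normalization factor = 8/3.05921 = 2.61505.
Al per 8 O = 0.41878 × 2.61505 = 1.095.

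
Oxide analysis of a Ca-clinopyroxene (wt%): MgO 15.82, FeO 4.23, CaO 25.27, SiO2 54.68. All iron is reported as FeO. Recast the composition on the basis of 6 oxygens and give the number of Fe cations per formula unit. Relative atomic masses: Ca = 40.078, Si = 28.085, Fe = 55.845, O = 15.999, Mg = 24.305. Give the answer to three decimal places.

MgO (M=40.304): mol = 0.39252; Mg = 0.39252, O = 0.39252.
FeO (M=71.844): mol = 0.05888; Fe = 0.05888, O = 0.05888.
CaO (M=56.077): mol = 0.45063; Ca = 0.45063, O = 0.45063.
SiO2 (M=60.083): mol = 0.91007; Si = 0.91007, O = 1.82014.
ΣO = 2.72217; factor = 6/ΣO = 2.20412.
Fe apfu = 0.05888 × 2.20412 = 0.130.

0.130 Fe apfu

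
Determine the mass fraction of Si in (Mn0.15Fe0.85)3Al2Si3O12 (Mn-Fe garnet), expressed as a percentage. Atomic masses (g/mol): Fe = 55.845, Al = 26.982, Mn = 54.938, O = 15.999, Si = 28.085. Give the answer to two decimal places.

M((Mn0.15Fe0.85)3Al2Si3O12) = 497.334 g/mol.
Si contributes 3 × 28.085 = 84.255 g per mole.
84.255/497.334 = 0.1694 → 16.94%.

16.94 mass %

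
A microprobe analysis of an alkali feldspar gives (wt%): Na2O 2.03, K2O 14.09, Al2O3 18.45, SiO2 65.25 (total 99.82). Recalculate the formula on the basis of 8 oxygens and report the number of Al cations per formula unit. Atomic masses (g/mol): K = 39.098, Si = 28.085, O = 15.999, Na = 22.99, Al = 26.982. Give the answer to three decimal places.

0.999 Al apfu

Na2O (M=61.979): mol = 0.03275; Na = 0.06550, O = 0.03275.
K2O (M=94.195): mol = 0.14958; K = 0.29916, O = 0.14958.
Al2O3 (M=101.961): mol = 0.18095; Al = 0.36190, O = 0.54285.
SiO2 (M=60.083): mol = 1.08600; Si = 1.08600, O = 2.17200.
ΣO = 2.89718; factor = 8/ΣO = 2.76131.
Al apfu = 0.36190 × 2.76131 = 0.999.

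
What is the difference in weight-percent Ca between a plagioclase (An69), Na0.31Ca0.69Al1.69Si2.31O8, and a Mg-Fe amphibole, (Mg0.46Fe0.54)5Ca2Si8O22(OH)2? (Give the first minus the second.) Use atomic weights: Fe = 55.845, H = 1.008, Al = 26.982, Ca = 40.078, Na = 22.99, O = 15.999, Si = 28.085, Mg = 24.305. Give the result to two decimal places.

1.19 percentage points

Ca in Na0.31Ca0.69Al1.69Si2.31O8: molar mass 273.249 g/mol; 0.69×40.078 = 27.654 g → 10.12 wt%.
Ca in (Mg0.46Fe0.54)5Ca2Si8O22(OH)2: molar mass 897.511 g/mol; 2×40.078 = 80.156 g → 8.93 wt%.
Difference = 10.12 − 8.93 = 1.19 percentage points.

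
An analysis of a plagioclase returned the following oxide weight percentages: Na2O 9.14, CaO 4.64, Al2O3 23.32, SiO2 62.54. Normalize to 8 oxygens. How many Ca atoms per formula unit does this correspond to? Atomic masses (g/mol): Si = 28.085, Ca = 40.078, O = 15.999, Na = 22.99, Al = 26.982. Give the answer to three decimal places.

0.221 Ca apfu

Na2O (M=61.979): mol = 0.14747; Na = 0.29494, O = 0.14747.
CaO (M=56.077): mol = 0.08274; Ca = 0.08274, O = 0.08274.
Al2O3 (M=101.961): mol = 0.22871; Al = 0.45742, O = 0.68613.
SiO2 (M=60.083): mol = 1.04089; Si = 1.04089, O = 2.08178.
ΣO = 2.99812; factor = 8/ΣO = 2.66834.
Ca apfu = 0.08274 × 2.66834 = 0.221.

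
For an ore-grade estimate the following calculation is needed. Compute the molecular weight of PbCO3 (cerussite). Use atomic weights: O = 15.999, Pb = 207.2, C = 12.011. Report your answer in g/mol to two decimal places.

M = 1(207.2) + 1(12.011) + 3(15.999)

267.21 g/mol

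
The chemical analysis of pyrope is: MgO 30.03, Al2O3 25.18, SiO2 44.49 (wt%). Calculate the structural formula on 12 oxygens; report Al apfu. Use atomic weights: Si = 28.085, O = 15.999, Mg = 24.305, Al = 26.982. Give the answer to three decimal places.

1.998 Al apfu

MgO (M=40.304): mol = 0.74509; Mg = 0.74509, O = 0.74509.
Al2O3 (M=101.961): mol = 0.24696; Al = 0.49392, O = 0.74088.
SiO2 (M=60.083): mol = 0.74048; Si = 0.74048, O = 1.48096.
ΣO = 2.96693; factor = 12/ΣO = 4.04458.
Al apfu = 0.49392 × 4.04458 = 1.998.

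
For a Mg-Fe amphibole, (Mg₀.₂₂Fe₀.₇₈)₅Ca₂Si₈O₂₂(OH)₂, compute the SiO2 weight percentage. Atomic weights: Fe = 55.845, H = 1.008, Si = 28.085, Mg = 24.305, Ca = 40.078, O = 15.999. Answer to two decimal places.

Formula mass = 935.359 g/mol.
8 Si → 8.0000 mol SiO2 per formula unit; M(SiO2) = 60.083, so SiO2 mass = 480.664 g.
480.664/935.359 × 100 = 51.39 wt%.

51.39 wt%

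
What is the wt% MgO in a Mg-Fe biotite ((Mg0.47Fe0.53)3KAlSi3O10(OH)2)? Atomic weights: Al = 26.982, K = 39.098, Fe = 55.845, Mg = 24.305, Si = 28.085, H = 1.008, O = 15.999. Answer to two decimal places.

M((Mg0.47Fe0.53)3KAlSi3O10(OH)2) = 467.403 g/mol; M(MgO) = 40.304 g/mol.
Moles MgO per formula unit = 1.41 Mg ÷ 1 = 1.4100.
MgO fraction = (1.4100 × 40.304) / 467.403 = 56.829/467.403 = 0.1216.

12.16 wt%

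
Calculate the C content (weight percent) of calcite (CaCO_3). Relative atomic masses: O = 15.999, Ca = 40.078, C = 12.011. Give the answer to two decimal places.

12.00 weight percent

M(CaCO_3) = 100.086 g/mol.
C contributes 1 × 12.011 = 12.011 g per mole.
12.011/100.086 = 0.1200 → 12.00%.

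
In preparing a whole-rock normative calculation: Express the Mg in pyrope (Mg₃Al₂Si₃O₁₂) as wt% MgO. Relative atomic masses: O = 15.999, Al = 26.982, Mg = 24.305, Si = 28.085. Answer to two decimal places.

29.99 wt%

M(Mg₃Al₂Si₃O₁₂) = 403.122 g/mol; M(MgO) = 40.304 g/mol.
Moles MgO per formula unit = 3 Mg ÷ 1 = 3.0000.
MgO fraction = (3.0000 × 40.304) / 403.122 = 120.912/403.122 = 0.2999.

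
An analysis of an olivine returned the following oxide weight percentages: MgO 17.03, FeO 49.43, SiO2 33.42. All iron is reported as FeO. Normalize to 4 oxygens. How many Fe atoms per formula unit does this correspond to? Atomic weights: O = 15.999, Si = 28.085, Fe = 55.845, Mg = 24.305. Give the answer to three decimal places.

17.03 wt% MgO ÷ 40.304 g/mol = 0.42254 mol, giving 0.42254 Mg and 0.42254 O.
49.43 wt% FeO ÷ 71.844 g/mol = 0.68802 mol, giving 0.68802 Fe and 0.68802 O.
33.42 wt% SiO2 ÷ 60.083 g/mol = 0.55623 mol, giving 0.55623 Si and 1.11246 O.
Oxygen sums to 2.22302; scaling by 4/2.22302 = 1.79935 puts the formula on 4 O.
Fe: 0.68802 × 1.79935 = 1.238 atoms per formula unit.

1.238 Fe apfu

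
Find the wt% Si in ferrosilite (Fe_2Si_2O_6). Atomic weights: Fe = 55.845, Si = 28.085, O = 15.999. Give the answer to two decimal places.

21.29 weight percent

M(Fe_2Si_2O_6) = 263.854 g/mol.
Si contributes 2 × 28.085 = 56.170 g per mole.
56.170/263.854 = 0.2129 → 21.29%.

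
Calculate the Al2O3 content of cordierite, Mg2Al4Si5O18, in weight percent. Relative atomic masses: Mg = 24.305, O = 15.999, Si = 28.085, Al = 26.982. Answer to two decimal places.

Formula mass = 584.945 g/mol.
4 Al → 2.0000 mol Al2O3 per formula unit; M(Al2O3) = 101.961, so Al2O3 mass = 203.922 g.
203.922/584.945 × 100 = 34.86 wt%.

34.86 wt%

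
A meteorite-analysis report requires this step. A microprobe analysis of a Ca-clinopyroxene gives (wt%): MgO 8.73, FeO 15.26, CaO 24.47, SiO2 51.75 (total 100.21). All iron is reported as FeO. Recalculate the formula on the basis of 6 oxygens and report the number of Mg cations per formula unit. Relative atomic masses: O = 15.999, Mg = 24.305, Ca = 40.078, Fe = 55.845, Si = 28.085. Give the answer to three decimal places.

8.73 wt% MgO ÷ 40.304 g/mol = 0.21660 mol, giving 0.21660 Mg and 0.21660 O.
15.26 wt% FeO ÷ 71.844 g/mol = 0.21240 mol, giving 0.21240 Fe and 0.21240 O.
24.47 wt% CaO ÷ 56.077 g/mol = 0.43636 mol, giving 0.43636 Ca and 0.43636 O.
51.75 wt% SiO2 ÷ 60.083 g/mol = 0.86131 mol, giving 0.86131 Si and 1.72262 O.
Oxygen sums to 2.58798; scaling by 6/2.58798 = 2.31841 puts the formula on 6 O.
Mg: 0.21660 × 2.31841 = 0.502 atoms per formula unit.

0.502 Mg apfu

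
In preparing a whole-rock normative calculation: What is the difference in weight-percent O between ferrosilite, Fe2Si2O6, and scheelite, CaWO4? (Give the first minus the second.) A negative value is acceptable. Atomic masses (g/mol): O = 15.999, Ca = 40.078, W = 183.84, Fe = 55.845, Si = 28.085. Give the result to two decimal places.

M(Fe2Si2O6) = 263.854 g/mol, so wt% O = 95.994/263.854 × 100 = 36.38%.
M(CaWO4) = 287.914 g/mol, so wt% O = 63.996/287.914 × 100 = 22.23%.
36.38 − 22.23 = 14.15 pp.

14.15 percentage points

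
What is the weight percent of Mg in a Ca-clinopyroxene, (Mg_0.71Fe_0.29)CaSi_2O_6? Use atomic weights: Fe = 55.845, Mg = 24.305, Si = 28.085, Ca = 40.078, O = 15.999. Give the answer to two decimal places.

Formula mass = 0.71*24.305 + 0.29*55.845 + 1*40.078 + 2*28.085 + 6*15.999 = 225.694 g/mol, of which 17.257 g is Mg.
So Mg makes up 17.257/225.694 = 0.0765 of the mass, i.e. 7.65%.

7.65 wt%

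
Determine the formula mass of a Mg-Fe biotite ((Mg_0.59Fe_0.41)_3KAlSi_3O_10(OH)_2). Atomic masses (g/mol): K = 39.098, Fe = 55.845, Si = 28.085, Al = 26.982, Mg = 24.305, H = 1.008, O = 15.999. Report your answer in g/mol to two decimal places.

The formula mass is the sum 1.77×24.305 + 1.23×55.845 + 1×39.098 + 1×26.982 + 3×28.085 + 12×15.999 + 2×1.008.

456.05 g/mol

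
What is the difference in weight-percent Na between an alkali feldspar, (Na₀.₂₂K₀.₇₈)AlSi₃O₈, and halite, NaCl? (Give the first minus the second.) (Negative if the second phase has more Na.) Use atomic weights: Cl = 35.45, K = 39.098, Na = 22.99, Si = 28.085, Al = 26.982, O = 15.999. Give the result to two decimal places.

First mineral: 5.058 g Na in 274.783 g formula = 1.84 wt% Na.
Second mineral: 22.990 g Na in 58.440 g formula = 39.34 wt% Na.
1.84% − 39.34% gives a difference of -37.50 percentage points.

-37.50 percentage points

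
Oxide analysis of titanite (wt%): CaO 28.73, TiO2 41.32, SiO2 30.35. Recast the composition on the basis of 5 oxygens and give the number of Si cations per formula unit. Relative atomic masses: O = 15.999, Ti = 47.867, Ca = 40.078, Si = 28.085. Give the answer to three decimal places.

0.988 Si apfu

CaO: 28.73/56.077 = 0.51233 mol → 0.51233 mol Ca, 0.51233 mol O.
TiO2: 41.32/79.865 = 0.51737 mol → 0.51737 mol Ti, 1.03474 mol O.
SiO2: 30.35/60.083 = 0.50513 mol → 0.50513 mol Si, 1.01026 mol O.
Total oxygen = 2.55733 mol. Normalization factor = 5/2.55733 = 1.95516.
Si per 5 O = 0.50513 × 1.95516 = 0.988.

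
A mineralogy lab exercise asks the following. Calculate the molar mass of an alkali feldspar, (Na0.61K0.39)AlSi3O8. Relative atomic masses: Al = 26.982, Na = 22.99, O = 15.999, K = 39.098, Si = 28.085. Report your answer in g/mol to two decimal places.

268.50 g/mol

Na: 0.61 × 22.99 = 14.0239
K: 0.39 × 39.098 = 15.2482
Al: 1 × 26.982 = 26.9820
Si: 3 × 28.085 = 84.2550
O: 8 × 15.999 = 127.9920
Summing the contributions gives the formula mass.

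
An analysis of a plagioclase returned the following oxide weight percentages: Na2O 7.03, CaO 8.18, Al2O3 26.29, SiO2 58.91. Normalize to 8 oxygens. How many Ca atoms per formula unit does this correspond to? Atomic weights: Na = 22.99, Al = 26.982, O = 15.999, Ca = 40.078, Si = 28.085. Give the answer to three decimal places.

0.390 Ca apfu

Na2O: 7.03/61.979 = 0.11343 mol → 0.22686 mol Na, 0.11343 mol O.
CaO: 8.18/56.077 = 0.14587 mol → 0.14587 mol Ca, 0.14587 mol O.
Al2O3: 26.29/101.961 = 0.25784 mol → 0.51568 mol Al, 0.77352 mol O.
SiO2: 58.91/60.083 = 0.98048 mol → 0.98048 mol Si, 1.96096 mol O.
Total oxygen = 2.99378 mol. Normalization factor = 8/2.99378 = 2.67221.
Ca per 8 O = 0.14587 × 2.67221 = 0.390.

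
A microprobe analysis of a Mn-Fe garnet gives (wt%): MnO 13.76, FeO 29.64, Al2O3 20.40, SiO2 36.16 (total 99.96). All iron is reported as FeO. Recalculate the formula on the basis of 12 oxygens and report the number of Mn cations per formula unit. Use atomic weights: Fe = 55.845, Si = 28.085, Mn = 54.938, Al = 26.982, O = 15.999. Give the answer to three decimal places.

MnO: 13.76/70.937 = 0.19397 mol → 0.19397 mol Mn, 0.19397 mol O.
FeO: 29.64/71.844 = 0.41256 mol → 0.41256 mol Fe, 0.41256 mol O.
Al2O3: 20.40/101.961 = 0.20008 mol → 0.40016 mol Al, 0.60024 mol O.
SiO2: 36.16/60.083 = 0.60183 mol → 0.60183 mol Si, 1.20366 mol O.
Total oxygen = 2.41043 mol. Normalization factor = 12/2.41043 = 4.97836.
Mn per 12 O = 0.19397 × 4.97836 = 0.966.

0.966 Mn apfu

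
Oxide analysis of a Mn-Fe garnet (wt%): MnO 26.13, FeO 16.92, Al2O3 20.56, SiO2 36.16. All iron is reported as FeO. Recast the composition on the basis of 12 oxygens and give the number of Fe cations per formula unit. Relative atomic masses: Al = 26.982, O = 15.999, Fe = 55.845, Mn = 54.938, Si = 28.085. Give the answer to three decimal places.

1.171 Fe apfu

26.13 wt% MnO ÷ 70.937 g/mol = 0.36836 mol, giving 0.36836 Mn and 0.36836 O.
16.92 wt% FeO ÷ 71.844 g/mol = 0.23551 mol, giving 0.23551 Fe and 0.23551 O.
20.56 wt% Al2O3 ÷ 101.961 g/mol = 0.20165 mol, giving 0.40330 Al and 0.60495 O.
36.16 wt% SiO2 ÷ 60.083 g/mol = 0.60183 mol, giving 0.60183 Si and 1.20366 O.
Oxygen sums to 2.41248; scaling by 12/2.41248 = 4.97413 puts the formula on 12 O.
Fe: 0.23551 × 4.97413 = 1.171 atoms per formula unit.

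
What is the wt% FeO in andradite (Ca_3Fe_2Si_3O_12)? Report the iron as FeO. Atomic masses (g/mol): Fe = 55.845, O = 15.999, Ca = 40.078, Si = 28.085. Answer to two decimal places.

Molar mass of Ca_3Fe_2Si_3O_12 = 3*40.078 + 2*55.845 + 3*28.085 + 12*15.999 = 508.167 g/mol.
Each formula unit contains 2 Fe, equivalent to 2/1 = 2.0000 mol FeO.
M(FeO) = 1×55.845 + 1×15.999 = 71.844 g/mol.
Mass of FeO per formula unit = 2.0000 × 71.844 = 143.688 g.
FeO wt% = 143.688 / 508.167 × 100 = 28.28%.

28.28 wt%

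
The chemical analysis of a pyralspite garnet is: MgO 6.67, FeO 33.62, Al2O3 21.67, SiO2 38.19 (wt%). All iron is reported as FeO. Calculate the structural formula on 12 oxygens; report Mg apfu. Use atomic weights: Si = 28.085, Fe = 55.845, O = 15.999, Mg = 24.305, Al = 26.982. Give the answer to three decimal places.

MgO (M=40.304): mol = 0.16549; Mg = 0.16549, O = 0.16549.
FeO (M=71.844): mol = 0.46796; Fe = 0.46796, O = 0.46796.
Al2O3 (M=101.961): mol = 0.21253; Al = 0.42506, O = 0.63759.
SiO2 (M=60.083): mol = 0.63562; Si = 0.63562, O = 1.27124.
ΣO = 2.54228; factor = 12/ΣO = 4.72017.
Mg apfu = 0.16549 × 4.72017 = 0.781.

0.781 Mg apfu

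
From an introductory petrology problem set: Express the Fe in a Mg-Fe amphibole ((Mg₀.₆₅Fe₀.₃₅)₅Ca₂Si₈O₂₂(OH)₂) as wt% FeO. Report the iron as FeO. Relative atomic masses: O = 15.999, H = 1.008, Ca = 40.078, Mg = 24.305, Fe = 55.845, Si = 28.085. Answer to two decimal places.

Molar mass of (Mg₀.₆₅Fe₀.₃₅)₅Ca₂Si₈O₂₂(OH)₂ = 3.25×24.305 + 1.75×55.845 + 2×40.078 + 8×28.085 + 24×15.999 + 2×1.008 = 867.548 g/mol.
Each formula unit contains 1.75 Fe, equivalent to 1.75/1 = 1.7500 mol FeO.
M(FeO) = 1×55.845 + 1×15.999 = 71.844 g/mol.
Mass of FeO per formula unit = 1.7500 × 71.844 = 125.727 g.
FeO wt% = 125.727 / 867.548 × 100 = 14.49%.

14.49 wt%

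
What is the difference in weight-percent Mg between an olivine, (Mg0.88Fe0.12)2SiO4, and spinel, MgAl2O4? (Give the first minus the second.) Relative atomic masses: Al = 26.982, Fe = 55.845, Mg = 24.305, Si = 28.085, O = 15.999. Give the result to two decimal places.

Mg in (Mg0.88Fe0.12)2SiO4: molar mass 148.261 g/mol; 1.76×24.305 = 42.777 g → 28.85 wt%.
Mg in MgAl2O4: molar mass 142.265 g/mol; 1×24.305 = 24.305 g → 17.08 wt%.
Difference = 28.85 − 17.08 = 11.77 percentage points.

11.77 percentage points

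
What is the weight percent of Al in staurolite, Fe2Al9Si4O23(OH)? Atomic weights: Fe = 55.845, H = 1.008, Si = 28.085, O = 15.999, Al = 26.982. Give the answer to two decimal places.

28.51 wt%

Formula mass = 2·55.845 + 9·26.982 + 4·28.085 + 24·15.999 + 1·1.008 = 851.852 g/mol, of which 242.838 g is Al.
So Al makes up 242.838/851.852 = 0.2851 of the mass, i.e. 28.51%.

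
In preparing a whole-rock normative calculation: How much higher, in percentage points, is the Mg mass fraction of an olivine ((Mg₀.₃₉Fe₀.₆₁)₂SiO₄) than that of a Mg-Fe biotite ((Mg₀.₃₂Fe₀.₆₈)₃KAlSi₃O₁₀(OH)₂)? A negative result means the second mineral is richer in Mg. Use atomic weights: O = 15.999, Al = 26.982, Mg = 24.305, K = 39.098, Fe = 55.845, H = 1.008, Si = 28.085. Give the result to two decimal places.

Mg in (Mg₀.₃₉Fe₀.₆₁)₂SiO₄: molar mass 179.170 g/mol; 0.78×24.305 = 18.958 g → 10.58 wt%.
Mg in (Mg₀.₃₂Fe₀.₆₈)₃KAlSi₃O₁₀(OH)₂: molar mass 481.596 g/mol; 0.96×24.305 = 23.333 g → 4.84 wt%.
Difference = 10.58 − 4.84 = 5.74 percentage points.

5.74 percentage points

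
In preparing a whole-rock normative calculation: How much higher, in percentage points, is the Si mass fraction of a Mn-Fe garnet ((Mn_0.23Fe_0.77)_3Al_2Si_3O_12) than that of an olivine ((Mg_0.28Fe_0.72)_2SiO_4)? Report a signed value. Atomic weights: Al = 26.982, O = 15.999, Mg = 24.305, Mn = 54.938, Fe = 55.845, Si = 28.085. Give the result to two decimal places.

1.86 percentage points

M((Mn_0.23Fe_0.77)_3Al_2Si_3O_12) = 497.116 g/mol, so wt% Si = 84.255/497.116 × 100 = 16.95%.
M((Mg_0.28Fe_0.72)_2SiO_4) = 186.109 g/mol, so wt% Si = 28.085/186.109 × 100 = 15.09%.
16.95 − 15.09 = 1.86 pp.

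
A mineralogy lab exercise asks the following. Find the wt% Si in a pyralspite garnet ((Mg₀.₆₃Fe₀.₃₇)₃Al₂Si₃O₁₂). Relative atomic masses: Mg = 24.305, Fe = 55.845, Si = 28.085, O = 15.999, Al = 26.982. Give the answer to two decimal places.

19.23 weight percent

Molar mass of (Mg₀.₆₃Fe₀.₃₇)₃Al₂Si₃O₁₂: 1.89*24.305 + 1.11*55.845 + 2*26.982 + 3*28.085 + 12*15.999 = 438.131 g/mol.
Mass of Si per formula unit: 3 × 28.085 = 84.255 g.
Weight fraction Si = 84.255 / 438.131 = 0.1923.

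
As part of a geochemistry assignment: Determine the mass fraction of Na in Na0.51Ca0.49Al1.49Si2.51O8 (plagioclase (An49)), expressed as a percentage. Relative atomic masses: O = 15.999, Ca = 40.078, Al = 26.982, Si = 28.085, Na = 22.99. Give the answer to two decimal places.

4.34 mass %

Formula mass = 0.51*22.99 + 0.49*40.078 + 1.49*26.982 + 2.51*28.085 + 8*15.999 = 270.052 g/mol, of which 11.725 g is Na.
So Na makes up 11.725/270.052 = 0.0434 of the mass, i.e. 4.34%.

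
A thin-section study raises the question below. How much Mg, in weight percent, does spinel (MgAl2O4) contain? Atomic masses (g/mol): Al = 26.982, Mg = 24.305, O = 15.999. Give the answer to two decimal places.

M(MgAl2O4) = 142.265 g/mol.
Mg contributes 1 × 24.305 = 24.305 g per mole.
24.305/142.265 = 0.1708 → 17.08%.

17.08 weight percent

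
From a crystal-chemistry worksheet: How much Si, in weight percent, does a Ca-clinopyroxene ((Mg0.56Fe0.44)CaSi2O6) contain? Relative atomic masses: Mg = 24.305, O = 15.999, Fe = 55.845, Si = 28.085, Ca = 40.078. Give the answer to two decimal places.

24.38 weight percent

Molar mass of (Mg0.56Fe0.44)CaSi2O6: 0.56·24.305 + 0.44·55.845 + 1·40.078 + 2·28.085 + 6·15.999 = 230.425 g/mol.
Mass of Si per formula unit: 2 × 28.085 = 56.170 g.
Weight fraction Si = 56.170 / 230.425 = 0.2438.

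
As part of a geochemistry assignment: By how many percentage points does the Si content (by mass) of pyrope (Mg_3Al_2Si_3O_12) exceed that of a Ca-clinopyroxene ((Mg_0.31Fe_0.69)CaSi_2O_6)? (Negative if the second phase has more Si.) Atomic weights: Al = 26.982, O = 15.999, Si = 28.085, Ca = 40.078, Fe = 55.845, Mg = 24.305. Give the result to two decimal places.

-2.67 percentage points

First mineral: 84.255 g Si in 403.122 g formula = 20.90 wt% Si.
Second mineral: 56.170 g Si in 238.310 g formula = 23.57 wt% Si.
20.90% − 23.57% gives a difference of -2.67 percentage points.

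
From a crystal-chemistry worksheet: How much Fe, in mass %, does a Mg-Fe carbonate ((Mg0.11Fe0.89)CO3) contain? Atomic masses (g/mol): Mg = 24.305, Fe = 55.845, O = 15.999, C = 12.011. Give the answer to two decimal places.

44.23 mass %

Molar mass of (Mg0.11Fe0.89)CO3: 0.11*24.305 + 0.89*55.845 + 1*12.011 + 3*15.999 = 112.384 g/mol.
Mass of Fe per formula unit: 0.89 × 55.845 = 49.702 g.
Weight fraction Fe = 49.702 / 112.384 = 0.4423.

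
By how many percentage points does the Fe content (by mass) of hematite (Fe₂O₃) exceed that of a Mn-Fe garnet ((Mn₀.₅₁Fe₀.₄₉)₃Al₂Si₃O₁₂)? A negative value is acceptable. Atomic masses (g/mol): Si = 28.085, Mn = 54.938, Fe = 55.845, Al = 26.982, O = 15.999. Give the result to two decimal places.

M(Fe₂O₃) = 159.687 g/mol, so wt% Fe = 111.690/159.687 × 100 = 69.94%.
M((Mn₀.₅₁Fe₀.₄₉)₃Al₂Si₃O₁₂) = 496.354 g/mol, so wt% Fe = 82.092/496.354 × 100 = 16.54%.
69.94 − 16.54 = 53.40 pp.

53.40 percentage points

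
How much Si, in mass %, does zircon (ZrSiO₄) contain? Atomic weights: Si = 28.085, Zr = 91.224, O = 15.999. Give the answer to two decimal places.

15.32 mass %

Formula mass = 1*91.224 + 1*28.085 + 4*15.999 = 183.305 g/mol, of which 28.085 g is Si.
So Si makes up 28.085/183.305 = 0.1532 of the mass, i.e. 15.32%.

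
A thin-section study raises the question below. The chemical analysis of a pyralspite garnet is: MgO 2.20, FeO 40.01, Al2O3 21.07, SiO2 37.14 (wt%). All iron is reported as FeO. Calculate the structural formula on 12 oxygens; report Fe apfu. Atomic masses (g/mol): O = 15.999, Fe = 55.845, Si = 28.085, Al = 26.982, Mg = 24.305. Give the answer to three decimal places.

2.20 wt% MgO ÷ 40.304 g/mol = 0.05459 mol, giving 0.05459 Mg and 0.05459 O.
40.01 wt% FeO ÷ 71.844 g/mol = 0.55690 mol, giving 0.55690 Fe and 0.55690 O.
21.07 wt% Al2O3 ÷ 101.961 g/mol = 0.20665 mol, giving 0.41330 Al and 0.61995 O.
37.14 wt% SiO2 ÷ 60.083 g/mol = 0.61814 mol, giving 0.61814 Si and 1.23628 O.
Oxygen sums to 2.46772; scaling by 12/2.46772 = 4.86279 puts the formula on 12 O.
Fe: 0.55690 × 4.86279 = 2.708 atoms per formula unit.

2.708 Fe apfu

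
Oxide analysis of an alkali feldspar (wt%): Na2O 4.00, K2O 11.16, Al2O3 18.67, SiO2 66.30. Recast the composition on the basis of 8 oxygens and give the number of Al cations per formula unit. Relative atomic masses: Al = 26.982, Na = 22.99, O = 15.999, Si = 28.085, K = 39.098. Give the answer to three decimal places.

Na2O: 4.00/61.979 = 0.06454 mol → 0.12908 mol Na, 0.06454 mol O.
K2O: 11.16/94.195 = 0.11848 mol → 0.23696 mol K, 0.11848 mol O.
Al2O3: 18.67/101.961 = 0.18311 mol → 0.36622 mol Al, 0.54933 mol O.
SiO2: 66.30/60.083 = 1.10347 mol → 1.10347 mol Si, 2.20694 mol O.
Total oxygen = 2.93929 mol. Normalization factor = 8/2.93929 = 2.72175.
Al per 8 O = 0.36622 × 2.72175 = 0.997.

0.997 Al apfu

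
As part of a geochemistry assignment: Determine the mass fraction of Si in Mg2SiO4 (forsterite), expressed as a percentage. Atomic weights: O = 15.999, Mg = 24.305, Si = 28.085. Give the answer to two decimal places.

Molar mass of Mg2SiO4: 2*24.305 + 1*28.085 + 4*15.999 = 140.691 g/mol.
Mass of Si per formula unit: 1 × 28.085 = 28.085 g.
Weight fraction Si = 28.085 / 140.691 = 0.1996.

19.96 mass %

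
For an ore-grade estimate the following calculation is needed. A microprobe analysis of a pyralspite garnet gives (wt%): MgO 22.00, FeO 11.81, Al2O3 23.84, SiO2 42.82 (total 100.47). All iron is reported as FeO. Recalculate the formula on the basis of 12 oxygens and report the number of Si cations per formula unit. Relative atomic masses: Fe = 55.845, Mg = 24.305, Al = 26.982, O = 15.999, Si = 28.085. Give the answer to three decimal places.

3.014 Si apfu

MgO: 22.00/40.304 = 0.54585 mol → 0.54585 mol Mg, 0.54585 mol O.
FeO: 11.81/71.844 = 0.16438 mol → 0.16438 mol Fe, 0.16438 mol O.
Al2O3: 23.84/101.961 = 0.23381 mol → 0.46762 mol Al, 0.70143 mol O.
SiO2: 42.82/60.083 = 0.71268 mol → 0.71268 mol Si, 1.42536 mol O.
Total oxygen = 2.83702 mol. Normalization factor = 12/2.83702 = 4.22979.
Si per 12 O = 0.71268 × 4.22979 = 3.014.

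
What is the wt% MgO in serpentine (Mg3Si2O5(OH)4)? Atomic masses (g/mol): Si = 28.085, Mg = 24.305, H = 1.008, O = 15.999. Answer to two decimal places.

Formula mass = 277.108 g/mol.
3 Mg → 3.0000 mol MgO per formula unit; M(MgO) = 40.304, so MgO mass = 120.912 g.
120.912/277.108 × 100 = 43.63 wt%.

43.63 wt%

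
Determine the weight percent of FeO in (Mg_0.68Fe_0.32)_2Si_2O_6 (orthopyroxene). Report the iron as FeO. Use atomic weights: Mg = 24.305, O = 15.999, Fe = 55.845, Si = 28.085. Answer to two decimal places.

20.81 wt%

M((Mg_0.68Fe_0.32)_2Si_2O_6) = 220.960 g/mol; M(FeO) = 71.844 g/mol.
Moles FeO per formula unit = 0.64 Fe ÷ 1 = 0.6400.
FeO fraction = (0.6400 × 71.844) / 220.960 = 45.980/220.960 = 0.2081.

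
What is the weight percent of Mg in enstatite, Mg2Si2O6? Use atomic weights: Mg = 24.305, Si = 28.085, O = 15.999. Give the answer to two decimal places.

Formula mass = 2×24.305 + 2×28.085 + 6×15.999 = 200.774 g/mol, of which 48.610 g is Mg.
So Mg makes up 48.610/200.774 = 0.2421 of the mass, i.e. 24.21%.

24.21 weight percent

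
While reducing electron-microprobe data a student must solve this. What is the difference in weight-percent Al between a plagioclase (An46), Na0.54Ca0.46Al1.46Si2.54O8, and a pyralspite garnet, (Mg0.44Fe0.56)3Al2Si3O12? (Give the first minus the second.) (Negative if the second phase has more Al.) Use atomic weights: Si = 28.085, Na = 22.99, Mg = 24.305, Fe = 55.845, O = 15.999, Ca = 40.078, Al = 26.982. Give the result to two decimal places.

2.78 percentage points

First mineral: 39.394 g Al in 269.572 g formula = 14.61 wt% Al.
Second mineral: 53.964 g Al in 456.109 g formula = 11.83 wt% Al.
14.61% − 11.83% gives a difference of 2.78 percentage points.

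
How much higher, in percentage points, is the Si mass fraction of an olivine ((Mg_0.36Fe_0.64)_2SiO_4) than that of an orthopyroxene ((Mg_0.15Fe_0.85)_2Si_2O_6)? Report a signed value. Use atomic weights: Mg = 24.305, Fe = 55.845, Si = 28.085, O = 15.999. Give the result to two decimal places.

M((Mg_0.36Fe_0.64)_2SiO_4) = 181.062 g/mol, so wt% Si = 28.085/181.062 × 100 = 15.51%.
M((Mg_0.15Fe_0.85)_2Si_2O_6) = 254.392 g/mol, so wt% Si = 56.170/254.392 × 100 = 22.08%.
15.51 − 22.08 = -6.57 pp.

-6.57 percentage points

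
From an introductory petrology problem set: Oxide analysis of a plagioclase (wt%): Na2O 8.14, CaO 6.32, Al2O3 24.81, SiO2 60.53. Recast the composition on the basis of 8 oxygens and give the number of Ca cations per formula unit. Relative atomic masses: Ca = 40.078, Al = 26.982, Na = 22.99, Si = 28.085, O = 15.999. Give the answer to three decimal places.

0.302 Ca apfu

Na2O (M=61.979): mol = 0.13133; Na = 0.26266, O = 0.13133.
CaO (M=56.077): mol = 0.11270; Ca = 0.11270, O = 0.11270.
Al2O3 (M=101.961): mol = 0.24333; Al = 0.48666, O = 0.72999.
SiO2 (M=60.083): mol = 1.00744; Si = 1.00744, O = 2.01488.
ΣO = 2.98890; factor = 8/ΣO = 2.67657.
Ca apfu = 0.11270 × 2.67657 = 0.302.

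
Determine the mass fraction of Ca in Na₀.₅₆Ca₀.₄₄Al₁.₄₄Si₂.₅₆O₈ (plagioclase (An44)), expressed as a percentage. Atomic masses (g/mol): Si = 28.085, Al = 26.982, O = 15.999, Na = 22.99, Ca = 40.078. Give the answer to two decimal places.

6.55 weight percent

Molar mass of Na₀.₅₆Ca₀.₄₄Al₁.₄₄Si₂.₅₆O₈: 0.56·22.99 + 0.44·40.078 + 1.44·26.982 + 2.56·28.085 + 8·15.999 = 269.252 g/mol.
Mass of Ca per formula unit: 0.44 × 40.078 = 17.634 g.
Weight fraction Ca = 17.634 / 269.252 = 0.0655.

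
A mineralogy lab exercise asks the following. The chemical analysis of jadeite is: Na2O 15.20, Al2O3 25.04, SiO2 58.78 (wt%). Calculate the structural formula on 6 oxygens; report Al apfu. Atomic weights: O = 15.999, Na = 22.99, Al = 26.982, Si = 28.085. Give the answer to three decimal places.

1.003 Al apfu

Na2O: 15.20/61.979 = 0.24524 mol → 0.49048 mol Na, 0.24524 mol O.
Al2O3: 25.04/101.961 = 0.24558 mol → 0.49116 mol Al, 0.73674 mol O.
SiO2: 58.78/60.083 = 0.97831 mol → 0.97831 mol Si, 1.95662 mol O.
Total oxygen = 2.93860 mol. Normalization factor = 6/2.93860 = 2.04179.
Al per 6 O = 0.49116 × 2.04179 = 1.003.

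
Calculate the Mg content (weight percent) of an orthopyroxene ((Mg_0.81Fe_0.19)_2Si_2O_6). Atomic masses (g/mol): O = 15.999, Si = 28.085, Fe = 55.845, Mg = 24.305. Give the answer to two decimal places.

18.51 weight percent

Molar mass of (Mg_0.81Fe_0.19)_2Si_2O_6: 1.62·24.305 + 0.38·55.845 + 2·28.085 + 6·15.999 = 212.759 g/mol.
Mass of Mg per formula unit: 1.62 × 24.305 = 39.374 g.
Weight fraction Mg = 39.374 / 212.759 = 0.1851.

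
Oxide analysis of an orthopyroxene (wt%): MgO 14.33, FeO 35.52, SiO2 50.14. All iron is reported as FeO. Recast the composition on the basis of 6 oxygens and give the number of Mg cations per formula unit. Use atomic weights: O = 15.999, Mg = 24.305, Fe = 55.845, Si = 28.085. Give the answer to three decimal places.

0.847 Mg apfu

MgO (M=40.304): mol = 0.35555; Mg = 0.35555, O = 0.35555.
FeO (M=71.844): mol = 0.49440; Fe = 0.49440, O = 0.49440.
SiO2 (M=60.083): mol = 0.83451; Si = 0.83451, O = 1.66902.
ΣO = 2.51897; factor = 6/ΣO = 2.38193.
Mg apfu = 0.35555 × 2.38193 = 0.847.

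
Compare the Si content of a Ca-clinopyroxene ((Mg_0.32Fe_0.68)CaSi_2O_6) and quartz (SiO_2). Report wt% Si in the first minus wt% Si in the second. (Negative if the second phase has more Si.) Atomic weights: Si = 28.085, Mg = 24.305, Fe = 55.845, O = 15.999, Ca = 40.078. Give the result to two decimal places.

-23.14 percentage points

First mineral: 56.170 g Si in 237.994 g formula = 23.60 wt% Si.
Second mineral: 28.085 g Si in 60.083 g formula = 46.74 wt% Si.
23.60% − 46.74% gives a difference of -23.14 percentage points.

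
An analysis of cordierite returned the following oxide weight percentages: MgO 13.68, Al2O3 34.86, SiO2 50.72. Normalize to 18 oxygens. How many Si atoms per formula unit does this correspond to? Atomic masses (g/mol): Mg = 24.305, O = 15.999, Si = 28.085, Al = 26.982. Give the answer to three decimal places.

MgO (M=40.304): mol = 0.33942; Mg = 0.33942, O = 0.33942.
Al2O3 (M=101.961): mol = 0.34190; Al = 0.68380, O = 1.02570.
SiO2 (M=60.083): mol = 0.84417; Si = 0.84417, O = 1.68834.
ΣO = 3.05346; factor = 18/ΣO = 5.89495.
Si apfu = 0.84417 × 5.89495 = 4.976.

4.976 Si apfu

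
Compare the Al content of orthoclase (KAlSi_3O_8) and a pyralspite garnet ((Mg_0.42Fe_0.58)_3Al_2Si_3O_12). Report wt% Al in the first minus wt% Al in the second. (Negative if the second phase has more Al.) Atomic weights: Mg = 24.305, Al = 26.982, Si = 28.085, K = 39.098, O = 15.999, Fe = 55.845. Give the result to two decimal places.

Al in KAlSi_3O_8: molar mass 278.327 g/mol; 1×26.982 = 26.982 g → 9.69 wt%.
Al in (Mg_0.42Fe_0.58)_3Al_2Si_3O_12: molar mass 458.002 g/mol; 2×26.982 = 53.964 g → 11.78 wt%.
Difference = 9.69 − 11.78 = -2.09 percentage points.

-2.09 percentage points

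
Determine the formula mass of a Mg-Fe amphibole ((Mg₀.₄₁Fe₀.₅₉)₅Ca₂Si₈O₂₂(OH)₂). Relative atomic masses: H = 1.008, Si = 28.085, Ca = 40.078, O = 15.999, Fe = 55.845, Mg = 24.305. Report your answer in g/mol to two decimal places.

M = 2.05·24.305 + 2.95·55.845 + 2·40.078 + 8·28.085 + 24·15.999 + 2·1.008

905.40 g/mol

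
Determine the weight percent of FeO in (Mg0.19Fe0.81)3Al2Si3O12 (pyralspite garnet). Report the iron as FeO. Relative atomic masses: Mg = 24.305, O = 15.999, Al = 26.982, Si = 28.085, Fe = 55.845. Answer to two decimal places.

36.39 wt%

M((Mg0.19Fe0.81)3Al2Si3O12) = 479.764 g/mol; M(FeO) = 71.844 g/mol.
Moles FeO per formula unit = 2.43 Fe ÷ 1 = 2.4300.
FeO fraction = (2.4300 × 71.844) / 479.764 = 174.581/479.764 = 0.3639.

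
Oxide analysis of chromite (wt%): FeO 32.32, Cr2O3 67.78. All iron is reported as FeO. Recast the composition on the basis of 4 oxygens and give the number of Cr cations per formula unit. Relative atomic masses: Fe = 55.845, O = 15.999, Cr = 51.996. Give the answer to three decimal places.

FeO: 32.32/71.844 = 0.44986 mol → 0.44986 mol Fe, 0.44986 mol O.
Cr2O3: 67.78/151.989 = 0.44595 mol → 0.89190 mol Cr, 1.33785 mol O.
Total oxygen = 1.78771 mol. Normalization factor = 4/1.78771 = 2.23750.
Cr per 4 O = 0.89190 × 2.23750 = 1.996.

1.996 Cr apfu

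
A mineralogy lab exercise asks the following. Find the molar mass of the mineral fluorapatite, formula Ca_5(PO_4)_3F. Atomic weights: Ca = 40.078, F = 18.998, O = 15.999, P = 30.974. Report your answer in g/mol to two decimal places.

M = 5(40.078) + 3(30.974) + 12(15.999) + 1(18.998)

504.30 g/mol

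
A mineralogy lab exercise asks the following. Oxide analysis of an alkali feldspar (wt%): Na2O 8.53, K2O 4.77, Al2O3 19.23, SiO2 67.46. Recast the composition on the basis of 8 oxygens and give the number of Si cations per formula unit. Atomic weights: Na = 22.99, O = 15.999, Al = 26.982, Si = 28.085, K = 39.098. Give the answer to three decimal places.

2.994 Si apfu

Na2O (M=61.979): mol = 0.13763; Na = 0.27526, O = 0.13763.
K2O (M=94.195): mol = 0.05064; K = 0.10128, O = 0.05064.
Al2O3 (M=101.961): mol = 0.18860; Al = 0.37720, O = 0.56580.
SiO2 (M=60.083): mol = 1.12278; Si = 1.12278, O = 2.24556.
ΣO = 2.99963; factor = 8/ΣO = 2.66700.
Si apfu = 1.12278 × 2.66700 = 2.994.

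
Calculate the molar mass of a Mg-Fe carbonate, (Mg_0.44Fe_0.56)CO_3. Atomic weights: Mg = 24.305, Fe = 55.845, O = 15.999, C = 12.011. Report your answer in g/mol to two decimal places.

M = 0.44×24.305 + 0.56×55.845 + 1×12.011 + 3×15.999

101.98 g/mol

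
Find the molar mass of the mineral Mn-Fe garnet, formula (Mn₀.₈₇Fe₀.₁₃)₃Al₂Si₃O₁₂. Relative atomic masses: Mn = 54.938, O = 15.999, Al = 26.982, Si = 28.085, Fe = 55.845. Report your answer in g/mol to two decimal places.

495.37 g/mol

M = 2.61*54.938 + 0.39*55.845 + 2*26.982 + 3*28.085 + 12*15.999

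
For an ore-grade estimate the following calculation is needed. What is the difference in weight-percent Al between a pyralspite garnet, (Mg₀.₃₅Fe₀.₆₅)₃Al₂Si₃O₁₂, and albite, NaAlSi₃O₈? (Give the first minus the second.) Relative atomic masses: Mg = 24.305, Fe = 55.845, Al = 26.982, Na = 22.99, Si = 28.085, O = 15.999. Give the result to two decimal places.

1.32 percentage points

Al in (Mg₀.₃₅Fe₀.₆₅)₃Al₂Si₃O₁₂: molar mass 464.625 g/mol; 2×26.982 = 53.964 g → 11.61 wt%.
Al in NaAlSi₃O₈: molar mass 262.219 g/mol; 1×26.982 = 26.982 g → 10.29 wt%.
Difference = 11.61 − 10.29 = 1.32 percentage points.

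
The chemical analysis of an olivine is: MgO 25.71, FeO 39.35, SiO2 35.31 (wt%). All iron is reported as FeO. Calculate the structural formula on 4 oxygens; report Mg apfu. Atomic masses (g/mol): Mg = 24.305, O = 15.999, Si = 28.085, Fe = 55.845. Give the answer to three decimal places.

25.71 wt% MgO ÷ 40.304 g/mol = 0.63790 mol, giving 0.63790 Mg and 0.63790 O.
39.35 wt% FeO ÷ 71.844 g/mol = 0.54771 mol, giving 0.54771 Fe and 0.54771 O.
35.31 wt% SiO2 ÷ 60.083 g/mol = 0.58769 mol, giving 0.58769 Si and 1.17538 O.
Oxygen sums to 2.36099; scaling by 4/2.36099 = 1.69420 puts the formula on 4 O.
Mg: 0.63790 × 1.69420 = 1.081 atoms per formula unit.

1.081 Mg apfu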